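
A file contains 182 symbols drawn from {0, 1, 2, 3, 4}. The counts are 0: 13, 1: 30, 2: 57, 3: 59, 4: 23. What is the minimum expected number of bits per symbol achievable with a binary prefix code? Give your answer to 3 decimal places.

2.198 bits/symbol

Probabilities are the counts divided by 182.
Repeatedly combine the two least-probable nodes; the expected code length is the sum of the merged weights.
merge 1/14 + 23/182 → 18/91
merge 15/91 + 18/91 → 33/91
merge 57/182 + 59/182 → 58/91
merge 33/91 + 58/91 → 1
L = 18/91 + 33/91 + 58/91 + 1 = 200/91 ≈ 2.198 bits/symbol.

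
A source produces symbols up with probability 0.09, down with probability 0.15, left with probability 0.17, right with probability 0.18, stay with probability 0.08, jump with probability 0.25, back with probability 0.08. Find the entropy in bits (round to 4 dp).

H = −Σ pᵢ log₂ pᵢ.
−0.09·log₂(0.09) = 0.3127
−0.15·log₂(0.15) = 0.4105
−0.17·log₂(0.17) = 0.4346
−0.18·log₂(0.18) = 0.4453
−0.08·log₂(0.08) = 0.2915
−0.25·log₂(0.25) = 0.5000
−0.08·log₂(0.08) = 0.2915
Sum ≈ 2.6861 → 2.6861 bits.

2.6861 bits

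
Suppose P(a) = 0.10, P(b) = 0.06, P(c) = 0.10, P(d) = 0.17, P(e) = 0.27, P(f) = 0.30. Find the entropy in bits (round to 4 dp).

2.3736 bits

H = −Σ pᵢ log₂ pᵢ.
−0.10·log₂(0.10) = 0.3322
−0.06·log₂(0.06) = 0.2435
−0.10·log₂(0.10) = 0.3322
−0.17·log₂(0.17) = 0.4346
−0.27·log₂(0.27) = 0.5100
−0.30·log₂(0.30) = 0.5211
Sum ≈ 2.3736 → 2.3736 bits.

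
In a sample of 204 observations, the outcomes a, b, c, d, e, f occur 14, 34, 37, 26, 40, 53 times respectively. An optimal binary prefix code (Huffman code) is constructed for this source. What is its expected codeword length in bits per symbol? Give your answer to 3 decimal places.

2.544 bits/symbol

Probabilities are the counts divided by 204.
Repeatedly combine the two least-probable nodes; the expected code length is the sum of the merged weights.
merge 7/102 + 13/102 → 10/51
merge 1/6 + 37/204 → 71/204
merge 10/51 + 10/51 → 20/51
merge 53/204 + 71/204 → 31/51
merge 20/51 + 31/51 → 1
L = 10/51 + 71/204 + 20/51 + 31/51 + 1 = 173/68 ≈ 2.544 bits/symbol.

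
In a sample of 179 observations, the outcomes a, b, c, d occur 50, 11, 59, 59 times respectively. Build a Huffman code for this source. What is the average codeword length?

2 bits/symbol

Probabilities are the counts divided by 179.
Repeatedly combine the two least-probable nodes; the expected code length is the sum of the merged weights.
merge 11/179 + 50/179 → 61/179
merge 59/179 + 59/179 → 118/179
merge 61/179 + 118/179 → 1
L = 61/179 + 118/179 + 1 = 2 bits/symbol.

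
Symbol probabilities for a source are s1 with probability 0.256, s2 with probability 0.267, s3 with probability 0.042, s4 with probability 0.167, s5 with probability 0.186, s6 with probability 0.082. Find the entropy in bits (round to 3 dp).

H = −Σ pᵢ log₂ pᵢ.
−0.256·log₂(0.256) = 0.5032
−0.267·log₂(0.267) = 0.5087
−0.042·log₂(0.042) = 0.1921
−0.167·log₂(0.167) = 0.4312
−0.186·log₂(0.186) = 0.4514
−0.082·log₂(0.082) = 0.2959
Sum ≈ 2.3824 → 2.382 bits.

2.382 bits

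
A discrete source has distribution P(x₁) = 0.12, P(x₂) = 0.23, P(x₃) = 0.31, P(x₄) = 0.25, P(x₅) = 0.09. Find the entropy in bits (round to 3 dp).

2.191 bits

H = −Σ pᵢ log₂ pᵢ.
−0.12·log₂(0.12) = 0.3671
−0.23·log₂(0.23) = 0.4877
−0.31·log₂(0.31) = 0.5238
−0.25·log₂(0.25) = 0.5000
−0.09·log₂(0.09) = 0.3127
Sum ≈ 2.1912 → 2.191 bits.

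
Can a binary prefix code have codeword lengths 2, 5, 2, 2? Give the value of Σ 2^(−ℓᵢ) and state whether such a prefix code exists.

With common denominator 2^5 = 32: Σ 2^(−ℓᵢ) = 8/32 + 1/32 + 8/32 + 8/32 = 25/32 = 0.78125.
Kraft's inequality requires Σ ≤ 1; here Σ = 0.78125 ≤ 1, so such a prefix code exists.

0.78125; yes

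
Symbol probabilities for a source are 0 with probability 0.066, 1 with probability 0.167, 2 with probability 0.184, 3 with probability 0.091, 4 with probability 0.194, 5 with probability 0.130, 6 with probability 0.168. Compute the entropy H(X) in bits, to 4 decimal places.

2.7280 bits

H = −Σ pᵢ log₂ pᵢ.
−0.066·log₂(0.066) = 0.2588
−0.167·log₂(0.167) = 0.4312
−0.184·log₂(0.184) = 0.4494
−0.091·log₂(0.091) = 0.3147
−0.194·log₂(0.194) = 0.4590
−0.130·log₂(0.130) = 0.3826
−0.168·log₂(0.168) = 0.4323
Sum ≈ 2.7280 → 2.7280 bits.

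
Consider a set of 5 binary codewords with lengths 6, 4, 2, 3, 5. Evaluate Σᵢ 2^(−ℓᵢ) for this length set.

With common denominator 2^6 = 64: Σ 2^(−ℓᵢ) = 1/64 + 4/64 + 16/64 + 8/64 + 2/64 = 31/64 = 0.484375.

0.484375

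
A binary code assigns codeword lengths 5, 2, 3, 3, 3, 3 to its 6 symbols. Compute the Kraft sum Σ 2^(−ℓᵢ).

0.78125

With common denominator 2^5 = 32: Σ 2^(−ℓᵢ) = 1/32 + 8/32 + 4/32 + 4/32 + 4/32 + 4/32 = 25/32 = 0.78125.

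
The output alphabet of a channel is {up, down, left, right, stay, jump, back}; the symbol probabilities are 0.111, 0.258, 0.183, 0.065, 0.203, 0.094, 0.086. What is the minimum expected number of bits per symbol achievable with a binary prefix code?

2.69 bits/symbol

Repeatedly combine the two least-probable nodes; the expected code length is the sum of the merged weights.
merge 13/200 + 43/500 → 151/1000
merge 47/500 + 111/1000 → 41/200
merge 151/1000 + 183/1000 → 167/500
merge 203/1000 + 41/200 → 51/125
merge 129/500 + 167/500 → 74/125
merge 51/125 + 74/125 → 1
L = 151/1000 + 41/200 + 167/500 + 51/125 + 74/125 + 1 = 269/100 = 2.69 bits/symbol.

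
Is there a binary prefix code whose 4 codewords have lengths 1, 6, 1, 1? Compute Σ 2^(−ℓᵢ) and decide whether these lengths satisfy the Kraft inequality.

1.515625; no

With common denominator 2^6 = 64: Σ 2^(−ℓᵢ) = 32/64 + 1/64 + 32/64 + 32/64 = 97/64 = 1.515625.
Kraft's inequality requires Σ ≤ 1; here Σ = 1.515625 > 1, so no such prefix code exists.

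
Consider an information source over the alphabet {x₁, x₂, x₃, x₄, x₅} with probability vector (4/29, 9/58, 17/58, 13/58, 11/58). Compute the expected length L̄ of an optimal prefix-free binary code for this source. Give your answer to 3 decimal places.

Repeatedly combine the two least-probable nodes; the expected code length is the sum of the merged weights.
merge 4/29 + 9/58 → 17/58
merge 11/58 + 13/58 → 12/29
merge 17/58 + 17/58 → 17/29
merge 12/29 + 17/29 → 1
L = 17/58 + 12/29 + 17/29 + 1 = 133/58 ≈ 2.293 bits/symbol.

2.293 bits/symbol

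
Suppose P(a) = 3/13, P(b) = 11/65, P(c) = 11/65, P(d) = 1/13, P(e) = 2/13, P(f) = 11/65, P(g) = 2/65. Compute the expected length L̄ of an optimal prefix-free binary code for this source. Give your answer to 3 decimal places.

Repeatedly combine the two least-probable nodes; the expected code length is the sum of the merged weights.
merge 2/65 + 1/13 → 7/65
merge 7/65 + 2/13 → 17/65
merge 11/65 + 11/65 → 22/65
merge 11/65 + 3/13 → 2/5
merge 17/65 + 22/65 → 3/5
merge 2/5 + 3/5 → 1
L = 7/65 + 17/65 + 22/65 + 2/5 + 3/5 + 1 = 176/65 ≈ 2.708 bits/symbol.

2.708 bits/symbol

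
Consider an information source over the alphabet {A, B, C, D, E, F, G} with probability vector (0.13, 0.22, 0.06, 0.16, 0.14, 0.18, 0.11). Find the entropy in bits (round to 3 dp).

H = −Σ pᵢ log₂ pᵢ.
−0.13·log₂(0.13) = 0.3826
−0.22·log₂(0.22) = 0.4806
−0.06·log₂(0.06) = 0.2435
−0.16·log₂(0.16) = 0.4230
−0.14·log₂(0.14) = 0.3971
−0.18·log₂(0.18) = 0.4453
−0.11·log₂(0.11) = 0.3503
Sum ≈ 2.7225 → 2.722 bits.

2.722 bits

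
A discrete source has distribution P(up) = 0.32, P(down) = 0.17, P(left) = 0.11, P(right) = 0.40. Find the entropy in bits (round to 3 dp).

H = −Σ pᵢ log₂ pᵢ.
−0.32·log₂(0.32) = 0.5260
−0.17·log₂(0.17) = 0.4346
−0.11·log₂(0.11) = 0.3503
−0.40·log₂(0.40) = 0.5288
Sum ≈ 1.8397 → 1.840 bits.

1.840 bits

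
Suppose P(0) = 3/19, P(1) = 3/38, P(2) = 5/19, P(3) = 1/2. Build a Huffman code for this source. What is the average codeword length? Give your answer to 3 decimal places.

1.737 bits/symbol

Repeatedly combine the two least-probable nodes; the expected code length is the sum of the merged weights.
merge 3/38 + 3/19 → 9/38
merge 9/38 + 5/19 → 1/2
merge 1/2 + 1/2 → 1
L = 9/38 + 1/2 + 1 = 33/19 ≈ 1.737 bits/symbol.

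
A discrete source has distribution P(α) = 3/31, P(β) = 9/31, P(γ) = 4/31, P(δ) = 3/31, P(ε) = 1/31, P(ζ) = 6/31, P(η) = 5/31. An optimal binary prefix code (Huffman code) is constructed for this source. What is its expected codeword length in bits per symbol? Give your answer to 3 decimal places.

Repeatedly combine the two least-probable nodes; the expected code length is the sum of the merged weights.
merge 1/31 + 3/31 → 4/31
merge 3/31 + 4/31 → 7/31
merge 4/31 + 5/31 → 9/31
merge 6/31 + 7/31 → 13/31
merge 9/31 + 9/31 → 18/31
merge 13/31 + 18/31 → 1
L = 4/31 + 7/31 + 9/31 + 13/31 + 18/31 + 1 = 82/31 ≈ 2.645 bits/symbol.

2.645 bits/symbol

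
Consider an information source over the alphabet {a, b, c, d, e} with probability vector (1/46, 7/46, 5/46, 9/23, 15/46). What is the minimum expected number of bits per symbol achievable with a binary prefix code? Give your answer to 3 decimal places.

Repeatedly combine the two least-probable nodes; the expected code length is the sum of the merged weights.
merge 1/46 + 5/46 → 3/23
merge 3/23 + 7/46 → 13/46
merge 13/46 + 15/46 → 14/23
merge 9/23 + 14/23 → 1
L = 3/23 + 13/46 + 14/23 + 1 = 93/46 ≈ 2.022 bits/symbol.

2.022 bits/symbol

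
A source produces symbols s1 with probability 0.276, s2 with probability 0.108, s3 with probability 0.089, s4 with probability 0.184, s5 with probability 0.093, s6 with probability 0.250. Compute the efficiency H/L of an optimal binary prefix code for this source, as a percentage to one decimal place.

Entropy H = −Σ p log₂ p ≈ 2.4380 bits.
Huffman merges: 89/1000+93/1000→91/500; 27/250+91/500→29/100; 23/125+1/4→217/500; 69/250+29/100→283/500; 217/500+283/500→1. L = 309/125 ≈ 2.4720.
Efficiency = H/L = 2.4380/2.4720 = 98.6%.

98.6%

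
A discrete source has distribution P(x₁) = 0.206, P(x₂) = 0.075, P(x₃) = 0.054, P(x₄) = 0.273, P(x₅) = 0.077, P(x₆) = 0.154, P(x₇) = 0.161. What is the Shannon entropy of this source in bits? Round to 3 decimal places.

2.613 bits

H = −Σ pᵢ log₂ pᵢ.
−0.206·log₂(0.206) = 0.4695
−0.075·log₂(0.075) = 0.2803
−0.054·log₂(0.054) = 0.2274
−0.273·log₂(0.273) = 0.5113
−0.077·log₂(0.077) = 0.2848
−0.154·log₂(0.154) = 0.4156
−0.161·log₂(0.161) = 0.4242
Sum ≈ 2.6132 → 2.613 bits.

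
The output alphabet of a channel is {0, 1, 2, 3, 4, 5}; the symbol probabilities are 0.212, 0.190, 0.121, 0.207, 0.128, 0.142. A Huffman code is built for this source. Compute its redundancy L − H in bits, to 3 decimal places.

Entropy H = −Σ p log₂ p ≈ 2.5482 bits.
Huffman merges: 121/1000+16/125→249/1000; 71/500+19/100→83/250; 207/1000+53/250→419/1000; 249/1000+83/250→581/1000; 419/1000+581/1000→1. L = 2581/1000 ≈ 2.5810.
L − H = 2.5810 − 2.5482 = 0.033 bits.

0.033 bits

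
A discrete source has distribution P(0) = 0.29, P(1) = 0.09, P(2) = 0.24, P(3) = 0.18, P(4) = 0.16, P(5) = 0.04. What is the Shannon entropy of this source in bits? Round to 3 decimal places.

2.379 bits

H = −Σ pᵢ log₂ pᵢ.
−0.29·log₂(0.29) = 0.5179
−0.09·log₂(0.09) = 0.3127
−0.24·log₂(0.24) = 0.4941
−0.18·log₂(0.18) = 0.4453
−0.16·log₂(0.16) = 0.4230
−0.04·log₂(0.04) = 0.1858
Sum ≈ 2.3788 → 2.379 bits.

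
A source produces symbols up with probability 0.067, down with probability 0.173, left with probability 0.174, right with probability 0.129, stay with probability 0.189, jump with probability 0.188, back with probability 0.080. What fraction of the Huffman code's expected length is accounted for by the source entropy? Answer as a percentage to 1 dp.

98.1%

Entropy H = −Σ p log₂ p ≈ 2.7184 bits.
Huffman merges: 67/1000+2/25→147/1000; 129/1000+147/1000→69/250; 173/1000+87/500→347/1000; 47/250+189/1000→377/1000; 69/250+347/1000→623/1000; 377/1000+623/1000→1. L = 277/100 ≈ 2.7700.
Efficiency = H/L = 2.7184/2.7700 = 98.1%.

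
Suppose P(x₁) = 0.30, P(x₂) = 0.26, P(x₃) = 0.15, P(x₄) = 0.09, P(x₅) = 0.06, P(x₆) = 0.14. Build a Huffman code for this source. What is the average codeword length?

2.44 bits/symbol

Repeatedly combine the two least-probable nodes; the expected code length is the sum of the merged weights.
merge 3/50 + 9/100 → 3/20
merge 7/50 + 3/20 → 29/100
merge 3/20 + 13/50 → 41/100
merge 29/100 + 3/10 → 59/100
merge 41/100 + 59/100 → 1
L = 3/20 + 29/100 + 41/100 + 59/100 + 1 = 61/25 = 2.44 bits/symbol.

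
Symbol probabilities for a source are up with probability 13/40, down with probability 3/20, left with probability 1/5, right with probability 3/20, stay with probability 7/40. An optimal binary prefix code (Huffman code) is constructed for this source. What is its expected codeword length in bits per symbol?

2.3 bits/symbol

Repeatedly combine the two least-probable nodes; the expected code length is the sum of the merged weights.
merge 3/20 + 3/20 → 3/10
merge 7/40 + 1/5 → 3/8
merge 3/10 + 13/40 → 5/8
merge 3/8 + 5/8 → 1
L = 3/10 + 3/8 + 5/8 + 1 = 23/10 = 2.3 bits/symbol.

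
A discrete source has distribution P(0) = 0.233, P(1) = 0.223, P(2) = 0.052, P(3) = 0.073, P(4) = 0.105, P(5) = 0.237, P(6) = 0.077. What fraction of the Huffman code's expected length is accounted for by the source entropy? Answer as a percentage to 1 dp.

Entropy H = −Σ p log₂ p ≈ 2.5884 bits.
Huffman merges: 13/250+73/1000→1/8; 77/1000+21/200→91/500; 1/8+91/500→307/1000; 223/1000+233/1000→57/125; 237/1000+307/1000→68/125; 57/125+68/125→1. L = 1307/500 ≈ 2.6140.
Efficiency = H/L = 2.5884/2.6140 = 99.0%.

99.0%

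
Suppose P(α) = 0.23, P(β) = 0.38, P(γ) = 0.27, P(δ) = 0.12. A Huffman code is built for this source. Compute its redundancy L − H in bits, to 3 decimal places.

0.075 bits

Entropy H = −Σ p log₂ p ≈ 1.8952 bits.
Huffman merges: 3/25+23/100→7/20; 27/100+7/20→31/50; 19/50+31/50→1. L = 197/100 ≈ 1.9700.
L − H = 1.9700 − 1.8952 = 0.075 bits.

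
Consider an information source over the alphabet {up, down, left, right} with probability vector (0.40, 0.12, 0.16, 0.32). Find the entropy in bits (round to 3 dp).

1.845 bits

H = −Σ pᵢ log₂ pᵢ.
−0.40·log₂(0.40) = 0.5288
−0.12·log₂(0.12) = 0.3671
−0.16·log₂(0.16) = 0.4230
−0.32·log₂(0.32) = 0.5260
Sum ≈ 1.8449 → 1.845 bits.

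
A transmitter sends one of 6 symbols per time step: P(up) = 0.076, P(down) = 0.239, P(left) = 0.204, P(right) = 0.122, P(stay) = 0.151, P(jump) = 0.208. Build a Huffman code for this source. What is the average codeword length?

Repeatedly combine the two least-probable nodes; the expected code length is the sum of the merged weights.
merge 19/250 + 61/500 → 99/500
merge 151/1000 + 99/500 → 349/1000
merge 51/250 + 26/125 → 103/250
merge 239/1000 + 349/1000 → 147/250
merge 103/250 + 147/250 → 1
L = 99/500 + 349/1000 + 103/250 + 147/250 + 1 = 2547/1000 = 2.547 bits/symbol.

2.547 bits/symbol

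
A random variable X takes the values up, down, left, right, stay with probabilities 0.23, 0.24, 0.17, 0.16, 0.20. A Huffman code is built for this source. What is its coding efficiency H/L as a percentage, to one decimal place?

98.9%

Entropy H = −Σ p log₂ p ≈ 2.3038 bits.
Huffman merges: 4/25+17/100→33/100; 1/5+23/100→43/100; 6/25+33/100→57/100; 43/100+57/100→1. L = 233/100 ≈ 2.3300.
Efficiency = H/L = 2.3038/2.3300 = 98.9%.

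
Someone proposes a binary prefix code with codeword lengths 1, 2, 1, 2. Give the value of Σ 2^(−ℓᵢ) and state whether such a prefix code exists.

With common denominator 2^2 = 4: Σ 2^(−ℓᵢ) = 2/4 + 1/4 + 2/4 + 1/4 = 6/4 = 1.5.
Kraft's inequality requires Σ ≤ 1; here Σ = 1.5 > 1, so no such prefix code exists.

1.5; no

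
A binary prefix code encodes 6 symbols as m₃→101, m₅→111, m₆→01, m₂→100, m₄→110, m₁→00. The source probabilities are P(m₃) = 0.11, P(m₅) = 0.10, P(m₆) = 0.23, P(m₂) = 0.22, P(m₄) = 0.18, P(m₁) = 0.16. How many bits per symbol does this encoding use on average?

2.61 bits/symbol

L̄ = Σ pᵢ·ℓᵢ = 0.11·3 + 0.10·3 + 0.23·2 + 0.22·3 + 0.18·3 + 0.16·2 = 2.61 bits/symbol.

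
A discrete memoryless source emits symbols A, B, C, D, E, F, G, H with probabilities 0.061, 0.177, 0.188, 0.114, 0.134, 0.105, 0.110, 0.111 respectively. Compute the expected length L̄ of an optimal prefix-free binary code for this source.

2.978 bits/symbol

Repeatedly combine the two least-probable nodes; the expected code length is the sum of the merged weights.
merge 61/1000 + 21/200 → 83/500
merge 11/100 + 111/1000 → 221/1000
merge 57/500 + 67/500 → 31/125
merge 83/500 + 177/1000 → 343/1000
merge 47/250 + 221/1000 → 409/1000
merge 31/125 + 343/1000 → 591/1000
merge 409/1000 + 591/1000 → 1
L = 83/500 + 221/1000 + 31/125 + 343/1000 + 409/1000 + 591/1000 + 1 = 1489/500 = 2.978 bits/symbol.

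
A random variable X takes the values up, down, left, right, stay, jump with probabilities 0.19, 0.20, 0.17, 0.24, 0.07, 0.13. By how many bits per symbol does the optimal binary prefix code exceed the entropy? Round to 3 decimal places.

0.060 bits

Entropy H = −Σ p log₂ p ≈ 2.4995 bits.
Huffman merges: 7/100+13/100→1/5; 17/100+19/100→9/25; 1/5+1/5→2/5; 6/25+9/25→3/5; 2/5+3/5→1. L = 64/25 ≈ 2.5600.
L − H = 2.5600 − 2.4995 = 0.060 bits.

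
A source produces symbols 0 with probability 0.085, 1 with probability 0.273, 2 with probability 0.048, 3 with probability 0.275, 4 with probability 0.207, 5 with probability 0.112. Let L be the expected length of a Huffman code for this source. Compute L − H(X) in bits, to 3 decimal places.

0.018 bits

Entropy H = −Σ p log₂ p ≈ 2.3602 bits.
Huffman merges: 6/125+17/200→133/1000; 14/125+133/1000→49/200; 207/1000+49/200→113/250; 273/1000+11/40→137/250; 113/250+137/250→1. L = 1189/500 ≈ 2.3780.
L − H = 2.3780 − 2.3602 = 0.018 bits.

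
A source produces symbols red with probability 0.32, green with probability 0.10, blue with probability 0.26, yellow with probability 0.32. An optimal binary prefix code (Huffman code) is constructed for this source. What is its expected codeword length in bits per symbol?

Repeatedly combine the two least-probable nodes; the expected code length is the sum of the merged weights.
merge 1/10 + 13/50 → 9/25
merge 8/25 + 8/25 → 16/25
merge 9/25 + 16/25 → 1
L = 9/25 + 16/25 + 1 = 2 bits/symbol.

2 bits/symbol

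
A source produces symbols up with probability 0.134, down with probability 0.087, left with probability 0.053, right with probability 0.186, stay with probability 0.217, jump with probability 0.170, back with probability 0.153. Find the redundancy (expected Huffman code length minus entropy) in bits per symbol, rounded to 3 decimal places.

Entropy H = −Σ p log₂ p ≈ 2.6983 bits.
Huffman merges: 53/1000+87/1000→7/50; 67/500+7/50→137/500; 153/1000+17/100→323/1000; 93/500+217/1000→403/1000; 137/500+323/1000→597/1000; 403/1000+597/1000→1. L = 2737/1000 ≈ 2.7370.
L − H = 2.7370 − 2.6983 = 0.039 bits.

0.039 bits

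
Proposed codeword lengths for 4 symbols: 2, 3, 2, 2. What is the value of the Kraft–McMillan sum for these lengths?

With common denominator 2^3 = 8: Σ 2^(−ℓᵢ) = 2/8 + 1/8 + 2/8 + 2/8 = 7/8 = 0.875.

0.875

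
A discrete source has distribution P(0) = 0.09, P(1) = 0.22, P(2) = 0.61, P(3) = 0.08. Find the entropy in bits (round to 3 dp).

1.520 bits

H = −Σ pᵢ log₂ pᵢ.
−0.09·log₂(0.09) = 0.3127
−0.22·log₂(0.22) = 0.4806
−0.61·log₂(0.61) = 0.4350
−0.08·log₂(0.08) = 0.2915
Sum ≈ 1.5197 → 1.520 bits.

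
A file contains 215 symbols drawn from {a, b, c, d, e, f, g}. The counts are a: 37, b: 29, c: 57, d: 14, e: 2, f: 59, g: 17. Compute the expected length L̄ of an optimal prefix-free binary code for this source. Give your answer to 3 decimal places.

2.516 bits/symbol

Probabilities are the counts divided by 215.
Repeatedly combine the two least-probable nodes; the expected code length is the sum of the merged weights.
merge 2/215 + 14/215 → 16/215
merge 16/215 + 17/215 → 33/215
merge 29/215 + 33/215 → 62/215
merge 37/215 + 57/215 → 94/215
merge 59/215 + 62/215 → 121/215
merge 94/215 + 121/215 → 1
L = 16/215 + 33/215 + 62/215 + 94/215 + 121/215 + 1 = 541/215 ≈ 2.516 bits/symbol.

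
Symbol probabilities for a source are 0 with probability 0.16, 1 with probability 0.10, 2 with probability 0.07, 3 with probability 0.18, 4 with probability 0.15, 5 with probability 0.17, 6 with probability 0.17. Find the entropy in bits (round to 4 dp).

H = −Σ pᵢ log₂ pᵢ.
−0.16·log₂(0.16) = 0.4230
−0.10·log₂(0.10) = 0.3322
−0.07·log₂(0.07) = 0.2686
−0.18·log₂(0.18) = 0.4453
−0.15·log₂(0.15) = 0.4105
−0.17·log₂(0.17) = 0.4346
−0.17·log₂(0.17) = 0.4346
Sum ≈ 2.7488 → 2.7488 bits.

2.7488 bits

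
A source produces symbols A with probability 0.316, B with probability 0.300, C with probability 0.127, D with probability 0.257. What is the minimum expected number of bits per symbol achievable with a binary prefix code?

2 bits/symbol

Repeatedly combine the two least-probable nodes; the expected code length is the sum of the merged weights.
merge 127/1000 + 257/1000 → 48/125
merge 3/10 + 79/250 → 77/125
merge 48/125 + 77/125 → 1
L = 48/125 + 77/125 + 1 = 2 bits/symbol.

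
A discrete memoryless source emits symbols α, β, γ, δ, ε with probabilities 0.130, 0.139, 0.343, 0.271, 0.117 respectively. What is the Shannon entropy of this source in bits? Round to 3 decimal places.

H = −Σ pᵢ log₂ pᵢ.
−0.130·log₂(0.130) = 0.3826
−0.139·log₂(0.139) = 0.3957
−0.343·log₂(0.343) = 0.5295
−0.271·log₂(0.271) = 0.5105
−0.117·log₂(0.117) = 0.3622
Sum ≈ 2.1805 → 2.180 bits.

2.180 bits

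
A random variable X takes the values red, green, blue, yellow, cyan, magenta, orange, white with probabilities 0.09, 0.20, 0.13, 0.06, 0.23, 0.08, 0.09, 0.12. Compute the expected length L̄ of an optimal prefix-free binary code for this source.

Repeatedly combine the two least-probable nodes; the expected code length is the sum of the merged weights.
merge 3/50 + 2/25 → 7/50
merge 9/100 + 9/100 → 9/50
merge 3/25 + 13/100 → 1/4
merge 7/50 + 9/50 → 8/25
merge 1/5 + 23/100 → 43/100
merge 1/4 + 8/25 → 57/100
merge 43/100 + 57/100 → 1
L = 7/50 + 9/50 + 1/4 + 8/25 + 43/100 + 57/100 + 1 = 289/100 = 2.89 bits/symbol.

2.89 bits/symbol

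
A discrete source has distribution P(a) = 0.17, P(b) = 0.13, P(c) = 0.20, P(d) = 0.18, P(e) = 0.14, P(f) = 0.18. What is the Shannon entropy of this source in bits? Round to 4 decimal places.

2.5693 bits

H = −Σ pᵢ log₂ pᵢ.
−0.17·log₂(0.17) = 0.4346
−0.13·log₂(0.13) = 0.3826
−0.20·log₂(0.20) = 0.4644
−0.18·log₂(0.18) = 0.4453
−0.14·log₂(0.14) = 0.3971
−0.18·log₂(0.18) = 0.4453
Sum ≈ 2.5693 → 2.5693 bits.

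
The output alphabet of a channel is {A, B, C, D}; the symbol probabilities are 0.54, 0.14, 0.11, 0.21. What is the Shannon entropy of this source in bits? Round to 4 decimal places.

1.7003 bits

H = −Σ pᵢ log₂ pᵢ.
−0.54·log₂(0.54) = 0.4800
−0.14·log₂(0.14) = 0.3971
−0.11·log₂(0.11) = 0.3503
−0.21·log₂(0.21) = 0.4728
Sum ≈ 1.7003 → 1.7003 bits.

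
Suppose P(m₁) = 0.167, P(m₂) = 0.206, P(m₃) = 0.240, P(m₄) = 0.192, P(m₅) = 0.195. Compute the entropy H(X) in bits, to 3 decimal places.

H = −Σ pᵢ log₂ pᵢ.
−0.167·log₂(0.167) = 0.4312
−0.206·log₂(0.206) = 0.4695
−0.240·log₂(0.240) = 0.4941
−0.192·log₂(0.192) = 0.4571
−0.195·log₂(0.195) = 0.4599
Sum ≈ 2.3119 → 2.312 bits.

2.312 bits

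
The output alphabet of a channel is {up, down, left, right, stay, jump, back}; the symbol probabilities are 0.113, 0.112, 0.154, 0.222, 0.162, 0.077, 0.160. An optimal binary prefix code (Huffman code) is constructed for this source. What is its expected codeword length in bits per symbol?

2.778 bits/symbol

Repeatedly combine the two least-probable nodes; the expected code length is the sum of the merged weights.
merge 77/1000 + 14/125 → 189/1000
merge 113/1000 + 77/500 → 267/1000
merge 4/25 + 81/500 → 161/500
merge 189/1000 + 111/500 → 411/1000
merge 267/1000 + 161/500 → 589/1000
merge 411/1000 + 589/1000 → 1
L = 189/1000 + 267/1000 + 161/500 + 411/1000 + 589/1000 + 1 = 1389/500 = 2.778 bits/symbol.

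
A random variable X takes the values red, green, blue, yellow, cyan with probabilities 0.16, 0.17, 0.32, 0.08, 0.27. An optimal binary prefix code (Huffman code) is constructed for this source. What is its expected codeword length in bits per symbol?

2.24 bits/symbol

Repeatedly combine the two least-probable nodes; the expected code length is the sum of the merged weights.
merge 2/25 + 4/25 → 6/25
merge 17/100 + 6/25 → 41/100
merge 27/100 + 8/25 → 59/100
merge 41/100 + 59/100 → 1
L = 6/25 + 41/100 + 59/100 + 1 = 56/25 = 2.24 bits/symbol.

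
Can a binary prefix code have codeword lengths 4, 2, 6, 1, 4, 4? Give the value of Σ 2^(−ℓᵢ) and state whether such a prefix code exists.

With common denominator 2^6 = 64: Σ 2^(−ℓᵢ) = 4/64 + 16/64 + 1/64 + 32/64 + 4/64 + 4/64 = 61/64 = 0.953125.
Kraft's inequality requires Σ ≤ 1; here Σ = 0.953125 ≤ 1, so such a prefix code exists.

0.953125; yes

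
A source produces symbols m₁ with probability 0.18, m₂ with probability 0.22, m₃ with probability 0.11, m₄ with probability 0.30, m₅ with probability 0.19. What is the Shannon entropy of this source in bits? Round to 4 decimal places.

2.2525 bits

H = −Σ pᵢ log₂ pᵢ.
−0.18·log₂(0.18) = 0.4453
−0.22·log₂(0.22) = 0.4806
−0.11·log₂(0.11) = 0.3503
−0.30·log₂(0.30) = 0.5211
−0.19·log₂(0.19) = 0.4552
Sum ≈ 2.2525 → 2.2525 bits.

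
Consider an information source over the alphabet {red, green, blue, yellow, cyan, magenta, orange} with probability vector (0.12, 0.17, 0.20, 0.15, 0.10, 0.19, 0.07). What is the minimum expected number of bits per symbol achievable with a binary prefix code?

Repeatedly combine the two least-probable nodes; the expected code length is the sum of the merged weights.
merge 7/100 + 1/10 → 17/100
merge 3/25 + 3/20 → 27/100
merge 17/100 + 17/100 → 17/50
merge 19/100 + 1/5 → 39/100
merge 27/100 + 17/50 → 61/100
merge 39/100 + 61/100 → 1
L = 17/100 + 27/100 + 17/50 + 39/100 + 61/100 + 1 = 139/50 = 2.78 bits/symbol.

2.78 bits/symbol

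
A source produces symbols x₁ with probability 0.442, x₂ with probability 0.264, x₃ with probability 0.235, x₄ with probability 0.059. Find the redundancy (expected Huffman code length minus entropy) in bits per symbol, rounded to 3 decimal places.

0.092 bits

Entropy H = −Σ p log₂ p ≈ 1.7598 bits.
Huffman merges: 59/1000+47/200→147/500; 33/125+147/500→279/500; 221/500+279/500→1. L = 463/250 ≈ 1.8520.
L − H = 1.8520 − 1.7598 = 0.092 bits.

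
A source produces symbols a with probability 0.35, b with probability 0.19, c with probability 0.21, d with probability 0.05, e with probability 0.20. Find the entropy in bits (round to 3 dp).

H = −Σ pᵢ log₂ pᵢ.
−0.35·log₂(0.35) = 0.5301
−0.19·log₂(0.19) = 0.4552
−0.21·log₂(0.21) = 0.4728
−0.05·log₂(0.05) = 0.2161
−0.20·log₂(0.20) = 0.4644
Sum ≈ 2.1386 → 2.139 bits.

2.139 bits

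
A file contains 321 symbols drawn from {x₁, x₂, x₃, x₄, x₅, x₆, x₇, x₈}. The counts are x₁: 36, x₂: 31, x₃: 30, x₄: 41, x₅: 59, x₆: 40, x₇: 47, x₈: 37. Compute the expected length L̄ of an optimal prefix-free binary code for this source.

3 bits/symbol

Probabilities are the counts divided by 321.
Repeatedly combine the two least-probable nodes; the expected code length is the sum of the merged weights.
merge 10/107 + 31/321 → 61/321
merge 12/107 + 37/321 → 73/321
merge 40/321 + 41/321 → 27/107
merge 47/321 + 59/321 → 106/321
merge 61/321 + 73/321 → 134/321
merge 27/107 + 106/321 → 187/321
merge 134/321 + 187/321 → 1
L = 61/321 + 73/321 + 27/107 + 106/321 + 134/321 + 187/321 + 1 = 3 bits/symbol.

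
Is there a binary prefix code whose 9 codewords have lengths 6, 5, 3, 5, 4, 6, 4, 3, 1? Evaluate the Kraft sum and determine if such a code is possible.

With common denominator 2^6 = 64: Σ 2^(−ℓᵢ) = 1/64 + 2/64 + 8/64 + 2/64 + 4/64 + 1/64 + 4/64 + 8/64 + 32/64 = 62/64 = 0.96875.
Kraft's inequality requires Σ ≤ 1; here Σ = 0.96875 ≤ 1, so such a prefix code exists.

0.96875; yes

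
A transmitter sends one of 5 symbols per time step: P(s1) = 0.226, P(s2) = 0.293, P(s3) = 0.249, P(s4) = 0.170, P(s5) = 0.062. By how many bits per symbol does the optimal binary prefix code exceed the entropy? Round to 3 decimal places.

0.045 bits

Entropy H = −Σ p log₂ p ≈ 2.1866 bits.
Huffman merges: 31/500+17/100→29/125; 113/500+29/125→229/500; 249/1000+293/1000→271/500; 229/500+271/500→1. L = 279/125 ≈ 2.2320.
L − H = 2.2320 − 2.1866 = 0.045 bits.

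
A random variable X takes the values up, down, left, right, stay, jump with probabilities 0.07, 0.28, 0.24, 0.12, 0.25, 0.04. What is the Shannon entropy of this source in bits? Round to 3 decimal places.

H = −Σ pᵢ log₂ pᵢ.
−0.07·log₂(0.07) = 0.2686
−0.28·log₂(0.28) = 0.5142
−0.24·log₂(0.24) = 0.4941
−0.12·log₂(0.12) = 0.3671
−0.25·log₂(0.25) = 0.5000
−0.04·log₂(0.04) = 0.1858
Sum ≈ 2.3297 → 2.330 bits.

2.330 bits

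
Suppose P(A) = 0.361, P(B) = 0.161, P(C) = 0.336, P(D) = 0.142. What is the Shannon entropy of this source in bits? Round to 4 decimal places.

1.8834 bits

H = −Σ pᵢ log₂ pᵢ.
−0.361·log₂(0.361) = 0.5306
−0.161·log₂(0.161) = 0.4242
−0.336·log₂(0.336) = 0.5287
−0.142·log₂(0.142) = 0.3999
Sum ≈ 1.8834 → 1.8834 bits.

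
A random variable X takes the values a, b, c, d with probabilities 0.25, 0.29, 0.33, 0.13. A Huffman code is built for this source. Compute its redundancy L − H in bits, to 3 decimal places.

Entropy H = −Σ p log₂ p ≈ 1.9284 bits.
Huffman merges: 13/100+1/4→19/50; 29/100+33/100→31/50; 19/50+31/50→1. L = 2 ≈ 2.0000.
L − H = 2.0000 − 1.9284 = 0.072 bits.

0.072 bits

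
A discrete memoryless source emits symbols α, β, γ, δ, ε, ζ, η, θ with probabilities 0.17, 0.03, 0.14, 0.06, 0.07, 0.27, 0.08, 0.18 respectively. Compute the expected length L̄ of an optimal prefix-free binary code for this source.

Repeatedly combine the two least-probable nodes; the expected code length is the sum of the merged weights.
merge 3/100 + 3/50 → 9/100
merge 7/100 + 2/25 → 3/20
merge 9/100 + 7/50 → 23/100
merge 3/20 + 17/100 → 8/25
merge 9/50 + 23/100 → 41/100
merge 27/100 + 8/25 → 59/100
merge 41/100 + 59/100 → 1
L = 9/100 + 3/20 + 23/100 + 8/25 + 41/100 + 59/100 + 1 = 279/100 = 2.79 bits/symbol.

2.79 bits/symbol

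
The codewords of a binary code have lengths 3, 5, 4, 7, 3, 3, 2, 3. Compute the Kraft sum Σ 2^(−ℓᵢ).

0.8515625

With common denominator 2^7 = 128: Σ 2^(−ℓᵢ) = 16/128 + 4/128 + 8/128 + 1/128 + 16/128 + 16/128 + 32/128 + 16/128 = 109/128 = 0.8515625.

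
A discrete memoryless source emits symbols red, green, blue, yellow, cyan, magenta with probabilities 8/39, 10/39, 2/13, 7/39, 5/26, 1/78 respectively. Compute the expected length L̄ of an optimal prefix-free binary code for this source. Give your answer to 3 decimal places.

2.513 bits/symbol

Repeatedly combine the two least-probable nodes; the expected code length is the sum of the merged weights.
merge 1/78 + 2/13 → 1/6
merge 1/6 + 7/39 → 9/26
merge 5/26 + 8/39 → 31/78
merge 10/39 + 9/26 → 47/78
merge 31/78 + 47/78 → 1
L = 1/6 + 9/26 + 31/78 + 47/78 + 1 = 98/39 ≈ 2.513 bits/symbol.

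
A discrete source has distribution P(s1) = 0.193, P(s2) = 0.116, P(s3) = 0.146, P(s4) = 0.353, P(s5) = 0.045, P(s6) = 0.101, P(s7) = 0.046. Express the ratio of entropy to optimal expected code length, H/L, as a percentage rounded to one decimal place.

98.0%

Entropy H = −Σ p log₂ p ≈ 2.4939 bits.
Huffman merges: 9/200+23/500→91/1000; 91/1000+101/1000→24/125; 29/250+73/500→131/500; 24/125+193/1000→77/200; 131/500+353/1000→123/200; 77/200+123/200→1. L = 509/200 ≈ 2.5450.
Efficiency = H/L = 2.4939/2.5450 = 98.0%.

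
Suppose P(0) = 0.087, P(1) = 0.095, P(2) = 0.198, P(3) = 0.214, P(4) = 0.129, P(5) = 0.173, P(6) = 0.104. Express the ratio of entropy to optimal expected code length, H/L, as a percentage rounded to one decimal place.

98.4%

Entropy H = −Σ p log₂ p ≈ 2.7263 bits.
Huffman merges: 87/1000+19/200→91/500; 13/125+129/1000→233/1000; 173/1000+91/500→71/200; 99/500+107/500→103/250; 233/1000+71/200→147/250; 103/250+147/250→1. L = 277/100 ≈ 2.7700.
Efficiency = H/L = 2.7263/2.7700 = 98.4%.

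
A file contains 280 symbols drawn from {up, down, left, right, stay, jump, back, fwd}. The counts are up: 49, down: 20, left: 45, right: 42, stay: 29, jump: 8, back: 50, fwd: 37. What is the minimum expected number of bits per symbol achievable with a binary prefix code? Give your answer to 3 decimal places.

2.921 bits/symbol

Probabilities are the counts divided by 280.
Repeatedly combine the two least-probable nodes; the expected code length is the sum of the merged weights.
merge 1/35 + 1/14 → 1/10
merge 1/10 + 29/280 → 57/280
merge 37/280 + 3/20 → 79/280
merge 9/56 + 7/40 → 47/140
merge 5/28 + 57/280 → 107/280
merge 79/280 + 47/140 → 173/280
merge 107/280 + 173/280 → 1
L = 1/10 + 57/280 + 79/280 + 47/140 + 107/280 + 173/280 + 1 = 409/140 ≈ 2.921 bits/symbol.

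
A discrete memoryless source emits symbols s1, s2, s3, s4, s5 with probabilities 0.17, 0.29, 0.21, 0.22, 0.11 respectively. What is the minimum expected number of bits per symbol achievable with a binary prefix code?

2.28 bits/symbol

Repeatedly combine the two least-probable nodes; the expected code length is the sum of the merged weights.
merge 11/100 + 17/100 → 7/25
merge 21/100 + 11/50 → 43/100
merge 7/25 + 29/100 → 57/100
merge 43/100 + 57/100 → 1
L = 7/25 + 43/100 + 57/100 + 1 = 57/25 = 2.28 bits/symbol.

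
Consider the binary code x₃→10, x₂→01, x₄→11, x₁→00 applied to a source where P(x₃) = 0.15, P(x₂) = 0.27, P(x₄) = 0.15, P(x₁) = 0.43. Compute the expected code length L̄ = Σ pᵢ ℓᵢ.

L̄ = Σ pᵢ·ℓᵢ = 0.15·2 + 0.27·2 + 0.15·2 + 0.43·2 = 2 bits/symbol.

2 bits/symbol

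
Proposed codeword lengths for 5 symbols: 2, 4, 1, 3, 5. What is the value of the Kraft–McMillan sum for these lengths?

0.96875

With common denominator 2^5 = 32: Σ 2^(−ℓᵢ) = 8/32 + 2/32 + 16/32 + 4/32 + 1/32 = 31/32 = 0.96875.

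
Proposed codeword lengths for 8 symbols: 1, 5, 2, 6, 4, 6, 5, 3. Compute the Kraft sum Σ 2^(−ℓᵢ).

With common denominator 2^6 = 64: Σ 2^(−ℓᵢ) = 32/64 + 2/64 + 16/64 + 1/64 + 4/64 + 1/64 + 2/64 + 8/64 = 66/64 = 1.03125.

1.03125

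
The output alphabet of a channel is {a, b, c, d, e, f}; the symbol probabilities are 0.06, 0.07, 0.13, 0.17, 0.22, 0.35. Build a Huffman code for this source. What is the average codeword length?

Repeatedly combine the two least-probable nodes; the expected code length is the sum of the merged weights.
merge 3/50 + 7/100 → 13/100
merge 13/100 + 13/100 → 13/50
merge 17/100 + 11/50 → 39/100
merge 13/50 + 7/20 → 61/100
merge 39/100 + 61/100 → 1
L = 13/100 + 13/50 + 39/100 + 61/100 + 1 = 239/100 = 2.39 bits/symbol.

2.39 bits/symbol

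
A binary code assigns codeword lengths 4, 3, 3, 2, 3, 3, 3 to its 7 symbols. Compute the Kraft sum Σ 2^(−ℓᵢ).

With common denominator 2^4 = 16: Σ 2^(−ℓᵢ) = 1/16 + 2/16 + 2/16 + 4/16 + 2/16 + 2/16 + 2/16 = 15/16 = 0.9375.

0.9375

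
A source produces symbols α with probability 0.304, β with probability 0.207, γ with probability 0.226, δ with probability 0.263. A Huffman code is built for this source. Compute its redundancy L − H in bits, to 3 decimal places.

0.016 bits

Entropy H = −Σ p log₂ p ≈ 1.9843 bits.
Huffman merges: 207/1000+113/500→433/1000; 263/1000+38/125→567/1000; 433/1000+567/1000→1. L = 2 ≈ 2.0000.
L − H = 2.0000 − 1.9843 = 0.016 bits.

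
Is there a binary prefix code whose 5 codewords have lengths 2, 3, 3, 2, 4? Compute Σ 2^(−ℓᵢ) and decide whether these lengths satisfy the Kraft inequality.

With common denominator 2^4 = 16: Σ 2^(−ℓᵢ) = 4/16 + 2/16 + 2/16 + 4/16 + 1/16 = 13/16 = 0.8125.
Kraft's inequality requires Σ ≤ 1; here Σ = 0.8125 ≤ 1, so such a prefix code exists.

0.8125; yes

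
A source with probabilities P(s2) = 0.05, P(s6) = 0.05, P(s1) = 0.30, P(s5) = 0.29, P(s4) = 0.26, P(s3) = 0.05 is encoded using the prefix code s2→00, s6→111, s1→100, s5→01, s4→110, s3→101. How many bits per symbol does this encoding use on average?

2.66 bits/symbol

L̄ = Σ pᵢ·ℓᵢ = 0.05·2 + 0.05·3 + 0.30·3 + 0.29·2 + 0.26·3 + 0.05·3 = 2.66 bits/symbol.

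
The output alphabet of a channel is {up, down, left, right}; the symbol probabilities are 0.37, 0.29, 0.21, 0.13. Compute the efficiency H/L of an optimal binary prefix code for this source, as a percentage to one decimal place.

96.7%

Entropy H = −Σ p log₂ p ≈ 1.9041 bits.
Huffman merges: 13/100+21/100→17/50; 29/100+17/50→63/100; 37/100+63/100→1. L = 197/100 ≈ 1.9700.
Efficiency = H/L = 1.9041/1.9700 = 96.7%.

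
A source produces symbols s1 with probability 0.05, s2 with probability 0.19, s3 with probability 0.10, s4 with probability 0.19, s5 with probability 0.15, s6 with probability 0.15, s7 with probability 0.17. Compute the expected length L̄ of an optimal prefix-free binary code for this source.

Repeatedly combine the two least-probable nodes; the expected code length is the sum of the merged weights.
merge 1/20 + 1/10 → 3/20
merge 3/20 + 3/20 → 3/10
merge 3/20 + 17/100 → 8/25
merge 19/100 + 19/100 → 19/50
merge 3/10 + 8/25 → 31/50
merge 19/50 + 31/50 → 1
L = 3/20 + 3/10 + 8/25 + 19/50 + 31/50 + 1 = 277/100 = 2.77 bits/symbol.

2.77 bits/symbol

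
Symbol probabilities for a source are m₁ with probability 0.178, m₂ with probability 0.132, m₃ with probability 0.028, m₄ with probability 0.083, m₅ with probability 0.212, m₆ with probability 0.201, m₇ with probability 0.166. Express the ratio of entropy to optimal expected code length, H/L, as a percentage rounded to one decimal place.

97.9%

Entropy H = −Σ p log₂ p ≈ 2.6411 bits.
Huffman merges: 7/250+83/1000→111/1000; 111/1000+33/250→243/1000; 83/500+89/500→43/125; 201/1000+53/250→413/1000; 243/1000+43/125→587/1000; 413/1000+587/1000→1. L = 1349/500 ≈ 2.6980.
Efficiency = H/L = 2.6411/2.6980 = 97.9%.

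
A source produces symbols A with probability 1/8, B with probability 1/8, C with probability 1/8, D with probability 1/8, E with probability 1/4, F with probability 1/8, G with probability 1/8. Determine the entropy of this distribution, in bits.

Each probability is a power of 1/2, so log₂(1/p) is an integer.
H = Σ p·log₂(1/p) = 1/8·3 + 1/8·3 + 1/8·3 + 1/8·3 + 1/4·2 + 1/8·3 + 1/8·3 = 2.75 bits.

2.75 bits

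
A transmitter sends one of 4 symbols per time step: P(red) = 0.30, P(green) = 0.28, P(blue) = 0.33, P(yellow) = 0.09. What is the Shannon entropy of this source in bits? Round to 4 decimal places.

H = −Σ pᵢ log₂ pᵢ.
−0.30·log₂(0.30) = 0.5211
−0.28·log₂(0.28) = 0.5142
−0.33·log₂(0.33) = 0.5278
−0.09·log₂(0.09) = 0.3127
Sum ≈ 1.8758 → 1.8758 bits.

1.8758 bits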